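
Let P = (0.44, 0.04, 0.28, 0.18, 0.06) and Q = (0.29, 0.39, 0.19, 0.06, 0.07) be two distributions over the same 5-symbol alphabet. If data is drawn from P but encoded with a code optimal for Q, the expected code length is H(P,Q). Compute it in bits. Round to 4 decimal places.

H(P,Q) = −Σ p·log₂ q.
  −0.44·log₂(0.29) = 0.78579
  −0.04·log₂(0.39) = 0.05434
  −0.28·log₂(0.19) = 0.67086
  −0.18·log₂(0.06) = 0.73060
  −0.06·log₂(0.07) = 0.23019
H(P,Q) = 2.4718 bits.

2.4718 bits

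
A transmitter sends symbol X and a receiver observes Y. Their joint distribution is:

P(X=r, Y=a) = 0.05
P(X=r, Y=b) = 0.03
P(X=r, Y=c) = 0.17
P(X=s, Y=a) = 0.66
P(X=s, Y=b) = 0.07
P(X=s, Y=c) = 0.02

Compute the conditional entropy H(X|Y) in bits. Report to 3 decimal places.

Chain rule: H(X|Y) = H(X,Y) − H(Y).
Marginals: p(X) = (0.2500, 0.7500), p(Y) = (0.7100, 0.1000, 0.1900).
H(X,Y) = 1.5795 bits; H(Y) = 1.1382 bits.
H(X|Y) = 1.5795 − 1.1382 = 0.441 bits.

0.441 bits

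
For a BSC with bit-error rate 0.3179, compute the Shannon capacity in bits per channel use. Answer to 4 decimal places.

Binary symmetric channel: C = 1 − h₂(ε) where h₂ is the binary entropy function.
h₂(0.3179) = −0.3179·log₂0.3179 − 0.6821·log₂0.6821 = 0.9021.
C = 1 − 0.9021 = 0.0979 bits per channel use.

0.0979 bits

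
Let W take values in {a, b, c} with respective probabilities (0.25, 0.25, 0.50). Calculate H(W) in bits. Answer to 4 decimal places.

1.5000 bits

H(W) = −Σ p·log₂ p.
  −(0.25)·log₂(0.25) = 0.50000
  −(0.25)·log₂(0.25) = 0.50000
  −(0.50)·log₂(0.50) = 0.50000
Sum: 0.50000 + 0.50000 + 0.50000 = 1.5000 bits.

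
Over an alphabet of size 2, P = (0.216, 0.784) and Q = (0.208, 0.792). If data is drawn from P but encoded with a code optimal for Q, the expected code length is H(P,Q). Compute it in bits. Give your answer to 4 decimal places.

H(P,Q) = −Σ p·log₂ q.
  −0.216·log₂(0.208) = 0.48931
  −0.784·log₂(0.792) = 0.26376
H(P,Q) = 0.7531 bits.

0.7531 bits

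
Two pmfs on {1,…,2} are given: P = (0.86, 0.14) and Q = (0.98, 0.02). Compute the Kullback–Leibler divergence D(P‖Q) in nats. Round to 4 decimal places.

D(P‖Q) = Σ p·ln(p/q).
  0.86·ln(0.86/0.98) = -0.11233
  0.14·ln(0.14/0.02) = 0.27243
D(P‖Q) = 0.1601 nats.

0.1601 nats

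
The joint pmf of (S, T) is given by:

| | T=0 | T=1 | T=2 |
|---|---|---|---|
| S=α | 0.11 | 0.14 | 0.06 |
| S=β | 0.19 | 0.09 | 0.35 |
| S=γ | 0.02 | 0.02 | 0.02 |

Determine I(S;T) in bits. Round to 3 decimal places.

0.109 bits

Marginals: p(S) = (0.3100, 0.6300, 0.0600), p(T) = (0.3200, 0.2500, 0.4300).
I(S;T) = Σ p(x,y)·log₂[p(x,y)/(p(x)p(y))].
  (α,0): 0.11·log₂(1.1089) = 0.0164
  (α,1): 0.14·log₂(1.8065) = 0.1194
  (α,2): 0.06·log₂(0.4501) = -0.0691
  (β,0): 0.19·log₂(0.9425) = -0.0162
  (β,1): 0.09·log₂(0.5714) = -0.0727
  (β,2): 0.35·log₂(1.2920) = 0.1294
  (γ,0): 0.02·log₂(1.0417) = 0.0012
  (γ,1): 0.02·log₂(1.3333) = 0.0083
  (γ,2): 0.02·log₂(0.7752) = -0.0073
Sum = 0.109 bits.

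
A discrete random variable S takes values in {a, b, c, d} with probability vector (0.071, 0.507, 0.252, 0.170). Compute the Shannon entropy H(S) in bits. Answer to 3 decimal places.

H(S) = −Σ p·log₂ p.
  −(0.071)·log₂(0.071) = 0.2709
  −(0.507)·log₂(0.507) = 0.4968
  −(0.252)·log₂(0.252) = 0.5011
  −(0.170)·log₂(0.170) = 0.4346
Sum: 0.2709 + 0.4968 + 0.5011 + 0.4346 = 1.703 bits.

1.703 bits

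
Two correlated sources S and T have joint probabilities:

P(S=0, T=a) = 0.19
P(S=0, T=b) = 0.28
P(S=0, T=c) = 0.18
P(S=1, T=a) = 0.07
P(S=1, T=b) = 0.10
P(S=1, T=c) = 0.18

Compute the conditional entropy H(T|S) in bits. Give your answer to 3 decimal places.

Chain rule: H(T|S) = H(S,T) − H(S).
Marginals: p(S) = (0.6500, 0.3500), p(T) = (0.2600, 0.3800, 0.3600).
H(S,T) = 2.4608 bits; H(S) = 0.9341 bits.
H(T|S) = 2.4608 − 0.9341 = 1.527 bits.

1.527 bits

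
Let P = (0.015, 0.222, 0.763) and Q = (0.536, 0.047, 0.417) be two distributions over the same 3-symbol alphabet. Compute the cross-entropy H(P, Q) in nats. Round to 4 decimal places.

1.3555 nats

H(P,Q) = −Σ p·ln q.
  −0.015·ln(0.536) = 0.00935
  −0.222·ln(0.047) = 0.67879
  −0.763·ln(0.417) = 0.66737
H(P,Q) = 1.3555 nats.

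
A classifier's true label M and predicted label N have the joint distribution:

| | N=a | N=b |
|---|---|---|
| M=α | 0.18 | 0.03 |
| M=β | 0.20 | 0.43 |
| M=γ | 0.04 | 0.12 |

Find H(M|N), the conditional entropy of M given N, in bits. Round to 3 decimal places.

1.156 bits

Chain rule: H(M|N) = H(M,N) − H(N).
Marginals: p(M) = (0.2100, 0.6300, 0.1600), p(N) = (0.4200, 0.5800).
H(M,N) = 2.1378 bits; H(N) = 0.9815 bits.
H(M|N) = 2.1378 − 0.9815 = 1.156 bits.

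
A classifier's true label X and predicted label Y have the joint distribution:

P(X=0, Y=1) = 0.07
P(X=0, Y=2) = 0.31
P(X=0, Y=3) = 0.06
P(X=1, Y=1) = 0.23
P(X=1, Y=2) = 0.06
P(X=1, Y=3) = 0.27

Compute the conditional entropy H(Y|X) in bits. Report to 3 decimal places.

Marginals: p(X) = (0.4400, 0.5600), p(Y) = (0.3000, 0.3700, 0.3300).
H(Y|X) = Σ p(X) · H(Y|X=·).
  X=0: p=0.4400, H(Y|X=0) = 1.1699
  X=1: p=0.5600, H(Y|X=1) = 1.3800
Weighted sum = 1.288 bits.

1.288 bits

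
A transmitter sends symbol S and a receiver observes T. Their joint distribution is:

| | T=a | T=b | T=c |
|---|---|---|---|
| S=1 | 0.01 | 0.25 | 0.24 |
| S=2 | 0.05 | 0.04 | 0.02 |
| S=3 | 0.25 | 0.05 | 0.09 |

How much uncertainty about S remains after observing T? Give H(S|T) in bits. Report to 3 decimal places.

Chain rule: H(S|T) = H(S,T) − H(T).
Marginals: p(S) = (0.5000, 0.1100, 0.3900), p(T) = (0.3100, 0.3400, 0.3500).
H(S,T) = 2.6041 bits; H(T) = 1.5831 bits.
H(S|T) = 2.6041 − 1.5831 = 1.021 bits.

1.021 bits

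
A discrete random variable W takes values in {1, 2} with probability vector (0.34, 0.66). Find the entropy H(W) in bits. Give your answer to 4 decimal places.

0.9248 bits

H(W) = −Σ p·log₂ p.
  −(0.34)·log₂(0.34) = 0.52917
  −(0.66)·log₂(0.66) = 0.39564
Sum: 0.52917 + 0.39564 = 0.9248 bits.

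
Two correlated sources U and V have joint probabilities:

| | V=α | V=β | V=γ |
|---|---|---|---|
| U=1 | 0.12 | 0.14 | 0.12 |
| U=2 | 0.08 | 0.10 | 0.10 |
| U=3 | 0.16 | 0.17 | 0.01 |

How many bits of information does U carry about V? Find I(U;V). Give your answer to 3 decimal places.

Marginals: p(U) = (0.3800, 0.2800, 0.3400), p(V) = (0.3600, 0.4100, 0.2300).
I(U;V) = Σ p(x,y)·log₂[p(x,y)/(p(x)p(y))].
  (1,α): 0.12·log₂(0.8772) = -0.0227
  (1,β): 0.14·log₂(0.8986) = -0.0216
  (1,γ): 0.12·log₂(1.3730) = 0.0549
  (2,α): 0.08·log₂(0.7937) = -0.0267
  (2,β): 0.10·log₂(0.8711) = -0.0199
  (2,γ): 0.10·log₂(1.5528) = 0.0635
  (3,α): 0.16·log₂(1.3072) = 0.0618
  (3,β): 0.17·log₂(1.2195) = 0.0487
  (3,γ): 0.01·log₂(0.1279) = -0.0297
Sum = 0.108 bits.

0.108 bits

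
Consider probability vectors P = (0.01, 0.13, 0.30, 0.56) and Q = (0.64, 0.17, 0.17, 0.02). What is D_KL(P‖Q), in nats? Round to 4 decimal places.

1.9600 nats

D(P‖Q) = Σ p·ln(p/q).
  0.01·ln(0.01/0.64) = -0.04159
  0.13·ln(0.13/0.17) = -0.03487
  0.30·ln(0.30/0.17) = 0.17040
  0.56·ln(0.56/0.02) = 1.86603
D(P‖Q) = 1.9600 nats.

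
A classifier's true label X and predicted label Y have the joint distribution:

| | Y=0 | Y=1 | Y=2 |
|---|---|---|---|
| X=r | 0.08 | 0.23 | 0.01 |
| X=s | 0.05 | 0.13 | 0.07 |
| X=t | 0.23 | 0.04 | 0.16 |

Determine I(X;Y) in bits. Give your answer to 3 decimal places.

0.294 bits

Marginals: p(X) = (0.3200, 0.2500, 0.4300), p(Y) = (0.3600, 0.4000, 0.2400).
I(X;Y) = H(X) + H(Y) − H(X,Y).
H(X) = 1.5496, H(Y) = 1.5535, H(X,Y) = 2.8093.
I(X;Y) = 1.5496 + 1.5535 − 2.8093 = 0.294 bits.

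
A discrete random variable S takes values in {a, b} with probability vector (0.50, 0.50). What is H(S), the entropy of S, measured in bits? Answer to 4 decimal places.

H(S) = −Σ p·log₂ p.
  −(0.50)·log₂(0.50) = 0.50000
  −(0.50)·log₂(0.50) = 0.50000
Sum: 0.50000 + 0.50000 = 1.0000 bits.

1.0000 bits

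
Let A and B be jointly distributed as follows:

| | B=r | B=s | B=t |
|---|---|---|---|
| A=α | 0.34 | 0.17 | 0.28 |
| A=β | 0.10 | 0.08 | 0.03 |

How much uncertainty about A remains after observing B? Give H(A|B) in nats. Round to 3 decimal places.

0.491 nats

Chain rule: H(A|B) = H(A,B) − H(B).
Marginals: p(A) = (0.7900, 0.2100), p(B) = (0.4400, 0.2500, 0.3100).
H(A,B) = 1.5620 nats; H(B) = 1.0709 nats.
H(A|B) = 1.5620 − 1.0709 = 0.491 nats.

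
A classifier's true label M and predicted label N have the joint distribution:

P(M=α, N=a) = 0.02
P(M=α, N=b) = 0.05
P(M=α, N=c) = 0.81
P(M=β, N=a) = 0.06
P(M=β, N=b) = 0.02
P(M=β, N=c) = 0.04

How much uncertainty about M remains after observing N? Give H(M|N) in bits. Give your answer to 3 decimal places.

0.358 bits

Chain rule: H(M|N) = H(M,N) − H(N).
Marginals: p(M) = (0.8800, 0.1200), p(N) = (0.0800, 0.0700, 0.8500).
H(M,N) = 1.1174 bits; H(N) = 0.7594 bits.
H(M|N) = 1.1174 − 0.7594 = 0.358 bits.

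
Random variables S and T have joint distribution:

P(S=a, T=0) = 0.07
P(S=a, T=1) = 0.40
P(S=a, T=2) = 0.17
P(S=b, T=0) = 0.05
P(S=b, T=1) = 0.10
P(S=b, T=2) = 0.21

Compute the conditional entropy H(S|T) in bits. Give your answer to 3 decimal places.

0.856 bits

Chain rule: H(S|T) = H(S,T) − H(T).
Marginals: p(S) = (0.6400, 0.3600), p(T) = (0.1200, 0.5000, 0.3800).
H(S,T) = 2.2530 bits; H(T) = 1.3975 bits.
H(S|T) = 2.2530 − 1.3975 = 0.856 bits.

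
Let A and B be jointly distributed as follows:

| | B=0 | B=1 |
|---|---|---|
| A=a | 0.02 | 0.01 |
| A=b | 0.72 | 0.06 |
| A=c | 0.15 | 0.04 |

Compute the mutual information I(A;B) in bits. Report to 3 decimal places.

0.026 bits

Marginals: p(A) = (0.0300, 0.7800, 0.1900), p(B) = (0.8900, 0.1100).
I(A;B) = H(A) + H(B) − H(A,B).
H(A) = 0.8866, H(B) = 0.4999, H(A,B) = 1.3604.
I(A;B) = 0.8866 + 0.4999 − 1.3604 = 0.026 bits.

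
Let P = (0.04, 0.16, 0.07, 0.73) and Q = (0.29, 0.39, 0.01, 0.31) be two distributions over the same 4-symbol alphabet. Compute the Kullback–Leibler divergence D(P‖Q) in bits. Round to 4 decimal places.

0.7785 bits

D(P‖Q) = Σ p·log₂(p/q).
  0.04·log₂(0.04/0.29) = -0.11432
  0.16·log₂(0.16/0.39) = -0.20566
  0.07·log₂(0.07/0.01) = 0.19651
  0.73·log₂(0.73/0.31) = 0.90201
D(P‖Q) = 0.7785 bits.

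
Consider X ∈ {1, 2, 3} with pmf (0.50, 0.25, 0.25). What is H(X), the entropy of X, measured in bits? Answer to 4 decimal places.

1.5000 bits

H(X) = −Σ p·log₂ p.
  −(0.50)·log₂(0.50) = 0.50000
  −(0.25)·log₂(0.25) = 0.50000
  −(0.25)·log₂(0.25) = 0.50000
Sum: 0.50000 + 0.50000 + 0.50000 = 1.5000 bits.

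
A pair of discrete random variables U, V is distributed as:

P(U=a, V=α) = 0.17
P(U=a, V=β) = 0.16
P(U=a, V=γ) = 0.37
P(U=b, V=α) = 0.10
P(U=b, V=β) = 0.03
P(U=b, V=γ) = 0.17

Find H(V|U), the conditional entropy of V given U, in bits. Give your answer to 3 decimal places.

Chain rule: H(V|U) = H(U,V) − H(U).
Marginals: p(U) = (0.7000, 0.3000), p(V) = (0.2700, 0.1900, 0.5400).
H(U,V) = 2.3069 bits; H(U) = 0.8813 bits.
H(V|U) = 2.3069 − 0.8813 = 1.426 bits.

1.426 bits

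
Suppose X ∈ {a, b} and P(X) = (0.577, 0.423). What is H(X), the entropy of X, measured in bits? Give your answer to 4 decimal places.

0.9828 bits

H(X) = −Σ p·log₂ p.
  −(0.577)·log₂(0.577) = 0.45777
  −(0.423)·log₂(0.423) = 0.52506
Sum: 0.45777 + 0.52506 = 0.9828 bits.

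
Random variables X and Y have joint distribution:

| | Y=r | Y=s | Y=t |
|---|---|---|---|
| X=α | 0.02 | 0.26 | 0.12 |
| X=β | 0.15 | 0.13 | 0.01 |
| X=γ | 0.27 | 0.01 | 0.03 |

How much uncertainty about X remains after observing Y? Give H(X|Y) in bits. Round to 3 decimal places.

Marginals: p(X) = (0.4000, 0.2900, 0.3100), p(Y) = (0.4400, 0.4000, 0.1600).
H(X|Y) = Σ p(Y) · H(X|Y=·).
  Y=r: p=0.4400, H(X|Y=r) = 1.1643
  Y=s: p=0.4000, H(X|Y=s) = 1.0640
  Y=t: p=0.1600, H(X|Y=t) = 1.0141
Weighted sum = 1.100 bits.

1.100 bits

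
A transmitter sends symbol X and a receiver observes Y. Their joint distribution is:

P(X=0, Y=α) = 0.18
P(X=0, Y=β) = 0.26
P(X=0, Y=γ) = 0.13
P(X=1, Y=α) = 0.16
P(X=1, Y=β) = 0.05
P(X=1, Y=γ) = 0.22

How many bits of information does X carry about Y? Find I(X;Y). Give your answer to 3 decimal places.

0.116 bits

Marginals: p(X) = (0.5700, 0.4300), p(Y) = (0.3400, 0.3100, 0.3500).
I(X;Y) = Σ p(x,y)·log₂[p(x,y)/(p(x)p(y))].
  (0,α): 0.18·log₂(0.9288) = -0.0192
  (0,β): 0.26·log₂(1.4714) = 0.1449
  (0,γ): 0.13·log₂(0.6516) = -0.0803
  (1,α): 0.16·log₂(1.0944) = 0.0208
  (1,β): 0.05·log₂(0.3751) = -0.0707
  (1,γ): 0.22·log₂(1.4618) = 0.1205
Sum = 0.116 bits.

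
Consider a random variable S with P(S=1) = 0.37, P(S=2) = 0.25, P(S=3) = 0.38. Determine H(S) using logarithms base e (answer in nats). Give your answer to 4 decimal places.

H(S) = −Σ p·ln p.
  −(0.37)·ln(0.37) = 0.36787
  −(0.25)·ln(0.25) = 0.34657
  −(0.38)·ln(0.38) = 0.36768
Sum: 0.36787 + 0.34657 + 0.36768 = 1.0821 nats.

1.0821 nats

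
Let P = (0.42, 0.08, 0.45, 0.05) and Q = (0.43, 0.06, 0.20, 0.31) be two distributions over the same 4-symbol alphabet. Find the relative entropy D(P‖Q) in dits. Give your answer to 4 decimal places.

0.1246 dits

D(P‖Q) = Σ p·log₁₀(p/q).
  0.42·log₁₀(0.42/0.43) = -0.00429
  0.08·log₁₀(0.08/0.06) = 0.01000
  0.45·log₁₀(0.45/0.20) = 0.15848
  0.05·log₁₀(0.05/0.31) = -0.03962
D(P‖Q) = 0.1246 dits.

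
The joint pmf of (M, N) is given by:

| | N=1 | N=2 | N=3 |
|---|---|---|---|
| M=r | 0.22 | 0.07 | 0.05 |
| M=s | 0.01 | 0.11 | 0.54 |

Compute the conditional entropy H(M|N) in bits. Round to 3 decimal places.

0.480 bits

Marginals: p(M) = (0.3400, 0.6600), p(N) = (0.2300, 0.1800, 0.5900).
H(M|N) = Σ p(N) · H(M|N=·).
  N=1: p=0.2300, H(M|N=1) = 0.2580
  N=2: p=0.1800, H(M|N=2) = 0.9641
  N=3: p=0.5900, H(M|N=3) = 0.4187
Weighted sum = 0.480 bits.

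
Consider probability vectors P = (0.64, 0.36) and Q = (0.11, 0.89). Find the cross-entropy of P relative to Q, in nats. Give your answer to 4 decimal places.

H(P,Q) = −Σ p·ln q.
  −0.64·ln(0.11) = 1.41266
  −0.36·ln(0.89) = 0.04195
H(P,Q) = 1.4546 nats.

1.4546 nats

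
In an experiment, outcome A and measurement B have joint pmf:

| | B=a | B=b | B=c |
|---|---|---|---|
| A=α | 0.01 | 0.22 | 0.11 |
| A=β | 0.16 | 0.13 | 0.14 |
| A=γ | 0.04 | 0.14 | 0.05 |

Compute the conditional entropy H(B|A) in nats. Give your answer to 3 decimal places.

0.942 nats

Chain rule: H(B|A) = H(A,B) − H(A).
Marginals: p(A) = (0.3400, 0.4300, 0.2300), p(B) = (0.2100, 0.4900, 0.3000).
H(A,B) = 2.0095 nats; H(A) = 1.0677 nats.
H(B|A) = 2.0095 − 1.0677 = 0.942 nats.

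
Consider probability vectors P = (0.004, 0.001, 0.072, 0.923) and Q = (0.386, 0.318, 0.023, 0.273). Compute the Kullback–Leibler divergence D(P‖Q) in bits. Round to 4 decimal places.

1.7060 bits

D(P‖Q) = Σ p·log₂(p/q).
  0.004·log₂(0.004/0.386) = -0.02637
  0.001·log₂(0.001/0.318) = -0.00831
  0.072·log₂(0.072/0.023) = 0.11854
  0.923·log₂(0.923/0.273) = 1.62211
D(P‖Q) = 1.7060 bits.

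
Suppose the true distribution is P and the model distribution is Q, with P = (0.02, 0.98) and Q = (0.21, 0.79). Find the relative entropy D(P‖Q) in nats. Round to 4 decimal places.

0.1642 nats

D(P‖Q) = Σ p·ln(p/q).
  0.02·ln(0.02/0.21) = -0.04703
  0.98·ln(0.98/0.79) = 0.21121
D(P‖Q) = 0.1642 nats.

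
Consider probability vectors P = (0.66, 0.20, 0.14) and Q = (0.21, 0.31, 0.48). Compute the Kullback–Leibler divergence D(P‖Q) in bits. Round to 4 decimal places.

0.7151 bits

D(P‖Q) = Σ p·log₂(p/q).
  0.66·log₂(0.66/0.21) = 1.09037
  0.20·log₂(0.20/0.31) = -0.12645
  0.14·log₂(0.14/0.48) = -0.24887
D(P‖Q) = 0.7151 bits.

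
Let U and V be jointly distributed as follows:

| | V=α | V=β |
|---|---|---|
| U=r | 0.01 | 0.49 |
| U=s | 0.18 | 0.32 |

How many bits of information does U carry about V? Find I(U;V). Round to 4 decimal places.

Marginals: p(U) = (0.5000, 0.5000), p(V) = (0.1900, 0.8100).
I(U;V) = Σ p(x,y)·log₂[p(x,y)/(p(x)p(y))].
  (r,α): 0.01·log₂(0.1053) = -0.03248
  (r,β): 0.49·log₂(1.2099) = 0.13468
  (s,α): 0.18·log₂(1.8947) = 0.16596
  (s,β): 0.32·log₂(0.7901) = -0.10875
Sum = 0.1594 bits.

0.1594 bits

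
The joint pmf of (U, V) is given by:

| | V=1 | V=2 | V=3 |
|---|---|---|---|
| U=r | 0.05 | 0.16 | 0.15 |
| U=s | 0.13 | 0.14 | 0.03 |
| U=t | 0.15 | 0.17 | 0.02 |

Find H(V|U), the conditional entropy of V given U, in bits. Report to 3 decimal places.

1.358 bits

Chain rule: H(V|U) = H(U,V) − H(U).
Marginals: p(U) = (0.3600, 0.3000, 0.3400), p(V) = (0.3300, 0.4700, 0.2000).
H(U,V) = 2.9392 bits; H(U) = 1.5809 bits.
H(V|U) = 2.9392 − 1.5809 = 1.358 bits.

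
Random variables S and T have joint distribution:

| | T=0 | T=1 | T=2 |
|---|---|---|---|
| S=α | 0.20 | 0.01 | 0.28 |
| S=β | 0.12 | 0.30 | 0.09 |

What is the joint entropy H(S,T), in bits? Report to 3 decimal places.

2.246 bits

H(S,T) = −Σ p(x,y)·log₂ p(x,y) over all 6 cells.
  cell (α,0): −0.20·log₂0.20 = 0.4644
  cell (α,1): −0.01·log₂0.01 = 0.0664
  cell (α,2): −0.28·log₂0.28 = 0.5142
  cell (β,0): −0.12·log₂0.12 = 0.3671
  cell (β,1): −0.30·log₂0.30 = 0.5211
  cell (β,2): −0.09·log₂0.09 = 0.3127
Sum = 2.246 bits.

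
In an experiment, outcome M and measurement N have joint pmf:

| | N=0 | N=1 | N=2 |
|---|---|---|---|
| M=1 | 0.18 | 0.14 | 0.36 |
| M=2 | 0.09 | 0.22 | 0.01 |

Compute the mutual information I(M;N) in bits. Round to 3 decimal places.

Marginals: p(M) = (0.6800, 0.3200), p(N) = (0.2700, 0.3600, 0.3700).
I(M;N) = H(M) + H(N) − H(M,N).
H(M) = 0.9044, H(N) = 1.5714, H(M,N) = 2.2327.
I(M;N) = 0.9044 + 1.5714 − 2.2327 = 0.243 bits.

0.243 bits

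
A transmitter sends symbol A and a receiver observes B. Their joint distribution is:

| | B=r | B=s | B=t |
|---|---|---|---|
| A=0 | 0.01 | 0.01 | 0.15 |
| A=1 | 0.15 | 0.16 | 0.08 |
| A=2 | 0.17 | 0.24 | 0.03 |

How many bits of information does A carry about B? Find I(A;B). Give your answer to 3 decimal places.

0.297 bits

Marginals: p(A) = (0.1700, 0.3900, 0.4400), p(B) = (0.3300, 0.4100, 0.2600).
I(A;B) = Σ p(x,y)·log₂[p(x,y)/(p(x)p(y))].
  (0,r): 0.01·log₂(0.1783) = -0.0249
  (0,s): 0.01·log₂(0.1435) = -0.0280
  (0,t): 0.15·log₂(3.3937) = 0.2644
  (1,r): 0.15·log₂(1.1655) = 0.0331
  (1,s): 0.16·log₂(1.0006) = 0.0001
  (1,t): 0.08·log₂(0.7890) = -0.0274
  (2,r): 0.17·log₂(1.1708) = 0.0387
  (2,s): 0.24·log₂(1.3304) = 0.0988
  (2,t): 0.03·log₂(0.2622) = -0.0579
Sum = 0.297 bits.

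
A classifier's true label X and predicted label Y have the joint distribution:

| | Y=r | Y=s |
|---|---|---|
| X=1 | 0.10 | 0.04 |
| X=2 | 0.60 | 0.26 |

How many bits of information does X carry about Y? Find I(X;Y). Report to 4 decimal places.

Marginals: p(X) = (0.1400, 0.8600), p(Y) = (0.7000, 0.3000).
I(X;Y) = Σ p(x,y)·log₂[p(x,y)/(p(x)p(y))].
  (1,r): 0.10·log₂(1.0204) = 0.00291
  (1,s): 0.04·log₂(0.9524) = -0.00282
  (2,r): 0.60·log₂(0.9967) = -0.00288
  (2,s): 0.26·log₂(1.0078) = 0.00290
Sum = 0.0001 bits.

0.0001 bits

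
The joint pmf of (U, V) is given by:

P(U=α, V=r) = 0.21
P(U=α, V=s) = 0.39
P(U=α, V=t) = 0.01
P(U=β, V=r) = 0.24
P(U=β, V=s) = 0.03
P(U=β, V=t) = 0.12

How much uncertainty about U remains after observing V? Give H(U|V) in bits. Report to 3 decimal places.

0.655 bits

Marginals: p(U) = (0.6100, 0.3900), p(V) = (0.4500, 0.4200, 0.1300).
H(U|V) = Σ p(V) · H(U|V=·).
  V=r: p=0.4500, H(U|V=r) = 0.9968
  V=s: p=0.4200, H(U|V=s) = 0.3712
  V=t: p=0.1300, H(U|V=t) = 0.3912
Weighted sum = 0.655 bits.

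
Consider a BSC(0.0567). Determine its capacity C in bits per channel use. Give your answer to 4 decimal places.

0.6858 bits

Binary symmetric channel: C = 1 − h₂(ε) where h₂ is the binary entropy function.
h₂(0.0567) = −0.0567·log₂0.0567 − 0.9433·log₂0.9433 = 0.3142.
C = 1 − 0.3142 = 0.6858 bits per channel use.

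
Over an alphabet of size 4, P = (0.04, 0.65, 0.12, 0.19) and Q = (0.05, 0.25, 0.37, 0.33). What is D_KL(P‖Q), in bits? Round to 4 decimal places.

0.5369 bits

D(P‖Q) = Σ p·log₂(p/q).
  0.04·log₂(0.04/0.05) = -0.01288
  0.65·log₂(0.65/0.25) = 0.89603
  0.12·log₂(0.12/0.37) = -0.19494
  0.19·log₂(0.19/0.33) = -0.15133
D(P‖Q) = 0.5369 bits.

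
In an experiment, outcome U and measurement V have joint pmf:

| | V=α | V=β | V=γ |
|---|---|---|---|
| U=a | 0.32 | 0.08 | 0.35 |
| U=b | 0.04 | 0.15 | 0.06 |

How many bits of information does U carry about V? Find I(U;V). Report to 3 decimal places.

Marginals: p(U) = (0.7500, 0.2500), p(V) = (0.3600, 0.2300, 0.4100).
I(U;V) = Σ p(x,y)·log₂[p(x,y)/(p(x)p(y))].
  (a,α): 0.32·log₂(1.1852) = 0.0784
  (a,β): 0.08·log₂(0.4638) = -0.0887
  (a,γ): 0.35·log₂(1.1382) = 0.0654
  (b,α): 0.04·log₂(0.4444) = -0.0468
  (b,β): 0.15·log₂(2.6087) = 0.2075
  (b,γ): 0.06·log₂(0.5854) = -0.0464
Sum = 0.169 bits.

0.169 bits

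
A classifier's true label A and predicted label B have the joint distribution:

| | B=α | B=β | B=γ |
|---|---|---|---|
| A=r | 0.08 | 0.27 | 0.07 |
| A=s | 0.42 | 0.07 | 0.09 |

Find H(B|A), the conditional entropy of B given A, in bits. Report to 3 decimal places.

1.195 bits

Marginals: p(A) = (0.4200, 0.5800), p(B) = (0.5000, 0.3400, 0.1600).
H(B|A) = Σ p(A) · H(B|A=·).
  A=r: p=0.4200, H(B|A=r) = 1.2963
  A=s: p=0.5800, H(B|A=s) = 1.1225
Weighted sum = 1.195 bits.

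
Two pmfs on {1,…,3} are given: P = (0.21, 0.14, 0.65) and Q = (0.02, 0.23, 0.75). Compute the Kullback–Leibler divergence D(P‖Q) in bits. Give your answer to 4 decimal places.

D(P‖Q) = Σ p·log₂(p/q).
  0.21·log₂(0.21/0.02) = 0.71239
  0.14·log₂(0.14/0.23) = -0.10027
  0.65·log₂(0.65/0.75) = -0.13419
D(P‖Q) = 0.4779 bits.

0.4779 bits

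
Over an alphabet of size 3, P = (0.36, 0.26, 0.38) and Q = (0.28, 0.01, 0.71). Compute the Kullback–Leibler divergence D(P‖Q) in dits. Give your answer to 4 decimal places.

D(P‖Q) = Σ p·log₁₀(p/q).
  0.36·log₁₀(0.36/0.28) = 0.03929
  0.26·log₁₀(0.26/0.01) = 0.36789
  0.38·log₁₀(0.38/0.71) = -0.10316
D(P‖Q) = 0.3040 dits.

0.3040 dits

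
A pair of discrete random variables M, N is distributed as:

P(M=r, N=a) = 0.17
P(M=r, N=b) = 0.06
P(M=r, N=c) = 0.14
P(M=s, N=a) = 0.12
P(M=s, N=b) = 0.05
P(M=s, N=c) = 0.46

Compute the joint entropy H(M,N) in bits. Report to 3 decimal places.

H(M,N) = −Σ p(x,y)·log₂ p(x,y) over all 6 cells.
  cell (r,a): −0.17·log₂0.17 = 0.4346
  cell (r,b): −0.06·log₂0.06 = 0.2435
  cell (r,c): −0.14·log₂0.14 = 0.3971
  cell (s,a): −0.12·log₂0.12 = 0.3671
  cell (s,b): −0.05·log₂0.05 = 0.2161
  cell (s,c): −0.46·log₂0.46 = 0.5153
Sum = 2.174 bits.

2.174 bits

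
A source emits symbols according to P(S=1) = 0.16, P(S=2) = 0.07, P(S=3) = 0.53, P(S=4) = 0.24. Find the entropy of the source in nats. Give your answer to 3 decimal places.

1.158 nats

H(S) = −Σ p·ln p.
  −(0.16)·ln(0.16) = 0.2932
  −(0.07)·ln(0.07) = 0.1861
  −(0.53)·ln(0.53) = 0.3365
  −(0.24)·ln(0.24) = 0.3425
Sum: 0.2932 + 0.1861 + 0.3365 + 0.3425 = 1.158 nats.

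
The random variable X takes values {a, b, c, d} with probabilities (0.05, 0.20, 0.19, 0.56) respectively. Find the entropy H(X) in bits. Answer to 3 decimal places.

1.604 bits

H(X) = −Σ p·log₂ p.
  −(0.05)·log₂(0.05) = 0.2161
  −(0.20)·log₂(0.20) = 0.4644
  −(0.19)·log₂(0.19) = 0.4552
  −(0.56)·log₂(0.56) = 0.4684
Sum: 0.2161 + 0.4644 + 0.4552 + 0.4684 = 1.604 bits.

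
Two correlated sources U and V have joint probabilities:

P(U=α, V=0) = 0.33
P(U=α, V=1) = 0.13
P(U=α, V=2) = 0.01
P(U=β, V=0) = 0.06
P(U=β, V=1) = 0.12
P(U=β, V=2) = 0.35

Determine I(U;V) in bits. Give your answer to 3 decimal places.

Marginals: p(U) = (0.4700, 0.5300), p(V) = (0.3900, 0.2500, 0.3600).
I(U;V) = H(U) + H(V) − H(U,V).
H(U) = 0.9974, H(V) = 1.5604, H(U,V) = 2.1176.
I(U;V) = 0.9974 + 1.5604 − 2.1176 = 0.440 bits.

0.440 bits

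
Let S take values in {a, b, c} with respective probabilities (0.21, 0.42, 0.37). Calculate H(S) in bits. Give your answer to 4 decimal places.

H(S) = −Σ p·log₂ p.
  −(0.21)·log₂(0.21) = 0.47282
  −(0.42)·log₂(0.42) = 0.52565
  −(0.37)·log₂(0.37) = 0.53073
Sum: 0.47282 + 0.52565 + 0.53073 = 1.5292 bits.

1.5292 bits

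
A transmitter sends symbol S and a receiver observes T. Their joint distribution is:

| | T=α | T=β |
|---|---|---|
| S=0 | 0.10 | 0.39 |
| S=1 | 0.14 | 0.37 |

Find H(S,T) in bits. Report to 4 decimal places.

H(S,T) = −Σ p(x,y)·log₂ p(x,y) over all 4 cells.
  cell (0,α): −0.10·log₂0.10 = 0.33219
  cell (0,β): −0.39·log₂0.39 = 0.52980
  cell (1,α): −0.14·log₂0.14 = 0.39711
  cell (1,β): −0.37·log₂0.37 = 0.53073
Sum = 1.7898 bits.

1.7898 bits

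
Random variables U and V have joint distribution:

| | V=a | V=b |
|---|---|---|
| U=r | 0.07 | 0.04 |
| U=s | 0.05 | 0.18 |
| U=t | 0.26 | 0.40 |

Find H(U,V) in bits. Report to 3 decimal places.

2.150 bits

H(U,V) = −Σ p(x,y)·log₂ p(x,y) over all 6 cells.
  cell (r,a): −0.07·log₂0.07 = 0.2686
  cell (r,b): −0.04·log₂0.04 = 0.1858
  cell (s,a): −0.05·log₂0.05 = 0.2161
  cell (s,b): −0.18·log₂0.18 = 0.4453
  cell (t,a): −0.26·log₂0.26 = 0.5053
  cell (t,b): −0.40·log₂0.40 = 0.5288
Sum = 2.150 bits.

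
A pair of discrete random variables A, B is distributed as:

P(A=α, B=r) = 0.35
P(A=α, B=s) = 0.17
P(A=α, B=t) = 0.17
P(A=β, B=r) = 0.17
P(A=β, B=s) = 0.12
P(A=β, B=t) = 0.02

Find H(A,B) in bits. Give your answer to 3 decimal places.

H(A,B) = −Σ p(x,y)·log₂ p(x,y) over all 6 cells.
  cell (α,r): −0.35·log₂0.35 = 0.5301
  cell (α,s): −0.17·log₂0.17 = 0.4346
  cell (α,t): −0.17·log₂0.17 = 0.4346
  cell (β,r): −0.17·log₂0.17 = 0.4346
  cell (β,s): −0.12·log₂0.12 = 0.3671
  cell (β,t): −0.02·log₂0.02 = 0.1129
Sum = 2.314 bits.

2.314 bits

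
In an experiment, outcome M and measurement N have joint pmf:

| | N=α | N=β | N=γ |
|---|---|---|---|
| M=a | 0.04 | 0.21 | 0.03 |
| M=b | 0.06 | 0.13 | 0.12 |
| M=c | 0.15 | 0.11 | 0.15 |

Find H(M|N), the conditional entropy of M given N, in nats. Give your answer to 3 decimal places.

Marginals: p(M) = (0.2800, 0.3100, 0.4100), p(N) = (0.2500, 0.4500, 0.3000).
H(M|N) = Σ p(N) · H(M|N=·).
  N=α: p=0.2500, H(M|N=α) = 0.9422
  N=β: p=0.4500, H(M|N=β) = 1.0587
  N=γ: p=0.3000, H(M|N=γ) = 0.9433
Weighted sum = 0.995 nats.

0.995 nats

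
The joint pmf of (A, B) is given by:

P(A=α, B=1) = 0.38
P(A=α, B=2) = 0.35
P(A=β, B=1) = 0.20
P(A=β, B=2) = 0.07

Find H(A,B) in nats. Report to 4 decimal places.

1.2432 nats

H(A,B) = −Σ p(x,y)·ln p(x,y) over all 4 cells.
  cell (α,1): −0.38·ln0.38 = 0.36768
  cell (α,2): −0.35·ln0.35 = 0.36744
  cell (β,1): −0.20·ln0.20 = 0.32189
  cell (β,2): −0.07·ln0.07 = 0.18615
Sum = 1.2432 nats.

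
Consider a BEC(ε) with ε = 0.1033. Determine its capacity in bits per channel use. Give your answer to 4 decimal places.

Binary erasure channel: capacity C = 1 − ε.
C = 1 − 0.1033 = 0.8967 bits per channel use.

0.8967 bits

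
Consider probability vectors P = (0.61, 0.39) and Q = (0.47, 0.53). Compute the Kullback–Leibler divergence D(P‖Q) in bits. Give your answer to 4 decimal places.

D(P‖Q) = Σ p·log₂(p/q).
  0.61·log₂(0.61/0.47) = 0.22945
  0.39·log₂(0.39/0.53) = -0.17258
D(P‖Q) = 0.0569 bits.

0.0569 bits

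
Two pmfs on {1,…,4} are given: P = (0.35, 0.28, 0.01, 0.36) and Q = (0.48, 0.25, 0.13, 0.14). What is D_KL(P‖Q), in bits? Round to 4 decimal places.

0.3398 bits

D(P‖Q) = Σ p·log₂(p/q).
  0.35·log₂(0.35/0.48) = -0.15949
  0.28·log₂(0.28/0.25) = 0.04578
  0.01·log₂(0.01/0.13) = -0.03700
  0.36·log₂(0.36/0.14) = 0.49053
D(P‖Q) = 0.3398 bits.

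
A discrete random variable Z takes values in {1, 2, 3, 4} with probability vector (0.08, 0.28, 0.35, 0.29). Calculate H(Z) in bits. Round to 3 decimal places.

1.854 bits

H(Z) = −Σ p·log₂ p.
  −(0.08)·log₂(0.08) = 0.2915
  −(0.28)·log₂(0.28) = 0.5142
  −(0.35)·log₂(0.35) = 0.5301
  −(0.29)·log₂(0.29) = 0.5179
Sum: 0.2915 + 0.5142 + 0.5301 + 0.5179 = 1.854 bits.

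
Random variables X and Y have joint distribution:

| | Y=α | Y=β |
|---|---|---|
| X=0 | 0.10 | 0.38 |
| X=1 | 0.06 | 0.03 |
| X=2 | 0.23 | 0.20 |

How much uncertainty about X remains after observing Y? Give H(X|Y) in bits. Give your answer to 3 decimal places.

Marginals: p(X) = (0.4800, 0.0900, 0.4300), p(Y) = (0.3900, 0.6100).
H(X|Y) = Σ p(Y) · H(X|Y=·).
  Y=α: p=0.3900, H(X|Y=α) = 1.3682
  Y=β: p=0.6100, H(X|Y=β) = 1.1666
Weighted sum = 1.245 bits.

1.245 bits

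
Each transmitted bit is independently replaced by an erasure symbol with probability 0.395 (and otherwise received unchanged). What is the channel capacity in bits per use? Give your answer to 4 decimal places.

Binary erasure channel: capacity C = 1 − ε.
C = 1 − 0.395 = 0.6050 bits per channel use.

0.6050 bits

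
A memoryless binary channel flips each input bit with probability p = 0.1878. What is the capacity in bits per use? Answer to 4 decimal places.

0.3032 bits

Binary symmetric channel: C = 1 − h₂(ε) where h₂ is the binary entropy function.
h₂(0.1878) = −0.1878·log₂0.1878 − 0.8122·log₂0.8122 = 0.6968.
C = 1 − 0.6968 = 0.3032 bits per channel use.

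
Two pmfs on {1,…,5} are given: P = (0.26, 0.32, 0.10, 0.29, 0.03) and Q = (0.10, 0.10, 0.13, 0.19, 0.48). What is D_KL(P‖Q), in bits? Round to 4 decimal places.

D(P‖Q) = Σ p·log₂(p/q).
  0.26·log₂(0.26/0.10) = 0.35841
  0.32·log₂(0.32/0.10) = 0.53698
  0.10·log₂(0.10/0.13) = -0.03785
  0.29·log₂(0.29/0.19) = 0.17692
  0.03·log₂(0.03/0.48) = -0.12000
D(P‖Q) = 0.9145 bits.

0.9145 bits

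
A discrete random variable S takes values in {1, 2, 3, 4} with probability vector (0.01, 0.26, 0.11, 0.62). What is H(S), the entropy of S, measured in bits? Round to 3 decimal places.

H(S) = −Σ p·log₂ p.
  −(0.01)·log₂(0.01) = 0.0664
  −(0.26)·log₂(0.26) = 0.5053
  −(0.11)·log₂(0.11) = 0.3503
  −(0.62)·log₂(0.62) = 0.4276
Sum: 0.0664 + 0.5053 + 0.3503 + 0.4276 = 1.350 bits.

1.350 bits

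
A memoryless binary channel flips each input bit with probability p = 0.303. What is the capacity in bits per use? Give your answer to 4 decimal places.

0.1151 bits

Binary symmetric channel: C = 1 − h₂(ε) where h₂ is the binary entropy function.
h₂(0.303) = −0.303·log₂0.303 − 0.697·log₂0.697 = 0.8849.
C = 1 − 0.8849 = 0.1151 bits per channel use.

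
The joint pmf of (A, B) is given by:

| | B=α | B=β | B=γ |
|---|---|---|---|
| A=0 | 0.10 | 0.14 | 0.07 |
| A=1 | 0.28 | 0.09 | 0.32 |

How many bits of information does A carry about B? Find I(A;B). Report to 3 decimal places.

Marginals: p(A) = (0.3100, 0.6900), p(B) = (0.3800, 0.2300, 0.3900).
I(A;B) = Σ p(x,y)·log₂[p(x,y)/(p(x)p(y))].
  (0,α): 0.10·log₂(0.8489) = -0.0236
  (0,β): 0.14·log₂(1.9635) = 0.1363
  (0,γ): 0.07·log₂(0.5790) = -0.0552
  (1,α): 0.28·log₂(1.0679) = 0.0265
  (1,β): 0.09·log₂(0.5671) = -0.0736
  (1,γ): 0.32·log₂(1.1891) = 0.0800
Sum = 0.090 bits.

0.090 bits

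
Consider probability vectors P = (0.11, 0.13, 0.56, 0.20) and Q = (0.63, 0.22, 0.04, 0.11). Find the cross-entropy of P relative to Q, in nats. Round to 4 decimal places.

2.4917 nats

H(P,Q) = −Σ p·ln q.
  −0.11·ln(0.63) = 0.05082
  −0.13·ln(0.22) = 0.19684
  −0.56·ln(0.04) = 1.80257
  −0.20·ln(0.11) = 0.44145
H(P,Q) = 2.4917 nats.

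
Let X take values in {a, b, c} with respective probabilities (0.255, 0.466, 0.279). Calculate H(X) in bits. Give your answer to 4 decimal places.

1.5299 bits

H(X) = −Σ p·log₂ p.
  −(0.255)·log₂(0.255) = 0.50271
  −(0.466)·log₂(0.466) = 0.51334
  −(0.279)·log₂(0.279) = 0.51382
Sum: 0.50271 + 0.51334 + 0.51382 = 1.5299 bits.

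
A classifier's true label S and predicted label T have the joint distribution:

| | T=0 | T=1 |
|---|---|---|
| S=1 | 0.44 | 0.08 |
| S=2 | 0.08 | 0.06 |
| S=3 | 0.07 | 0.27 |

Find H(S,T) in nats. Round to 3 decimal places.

1.474 nats

H(S,T) = −Σ p(x,y)·ln p(x,y) over all 6 cells.
  cell (1,0): −0.44·ln0.44 = 0.3612
  cell (1,1): −0.08·ln0.08 = 0.2021
  cell (2,0): −0.08·ln0.08 = 0.2021
  cell (2,1): −0.06·ln0.06 = 0.1688
  cell (3,0): −0.07·ln0.07 = 0.1861
  cell (3,1): −0.27·ln0.27 = 0.3535
Sum = 1.474 nats.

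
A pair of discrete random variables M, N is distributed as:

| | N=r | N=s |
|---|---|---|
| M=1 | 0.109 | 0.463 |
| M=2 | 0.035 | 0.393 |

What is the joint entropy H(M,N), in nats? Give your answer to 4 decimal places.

H(M,N) = −Σ p(x,y)·ln p(x,y) over all 4 cells.
  cell (1,r): −0.109·ln0.109 = 0.24159
  cell (1,s): −0.463·ln0.463 = 0.35652
  cell (2,r): −0.035·ln0.035 = 0.11733
  cell (2,s): −0.393·ln0.393 = 0.36704
Sum = 1.0825 nats.

1.0825 nats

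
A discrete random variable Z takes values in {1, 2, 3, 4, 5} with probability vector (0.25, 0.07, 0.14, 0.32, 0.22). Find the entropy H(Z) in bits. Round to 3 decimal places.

2.172 bits

H(Z) = −Σ p·log₂ p.
  −(0.25)·log₂(0.25) = 0.5000
  −(0.07)·log₂(0.07) = 0.2686
  −(0.14)·log₂(0.14) = 0.3971
  −(0.32)·log₂(0.32) = 0.5260
  −(0.22)·log₂(0.22) = 0.4806
Sum: 0.5000 + 0.2686 + 0.3971 + 0.5260 + 0.4806 = 2.172 bits.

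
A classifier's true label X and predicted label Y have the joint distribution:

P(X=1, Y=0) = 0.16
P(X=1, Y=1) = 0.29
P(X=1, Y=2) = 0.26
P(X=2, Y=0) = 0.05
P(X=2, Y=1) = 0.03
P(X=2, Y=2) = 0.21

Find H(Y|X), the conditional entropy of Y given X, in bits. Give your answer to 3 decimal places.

Marginals: p(X) = (0.7100, 0.2900), p(Y) = (0.2100, 0.3200, 0.4700).
H(Y|X) = Σ p(X) · H(Y|X=·).
  X=1: p=0.7100, H(Y|X=1) = 1.5428
  X=2: p=0.2900, H(Y|X=2) = 1.1130
Weighted sum = 1.418 bits.

1.418 bits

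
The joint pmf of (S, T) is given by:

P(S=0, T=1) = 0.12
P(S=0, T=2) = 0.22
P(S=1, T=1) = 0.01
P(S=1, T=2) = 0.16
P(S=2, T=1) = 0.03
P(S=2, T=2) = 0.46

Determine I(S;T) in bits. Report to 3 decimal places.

0.098 bits

Marginals: p(S) = (0.3400, 0.1700, 0.4900), p(T) = (0.1600, 0.8400).
I(S;T) = H(S) + H(T) − H(S,T).
H(S) = 1.4680, H(T) = 0.6343, H(S,T) = 2.0042.
I(S;T) = 1.4680 + 0.6343 − 2.0042 = 0.098 bits.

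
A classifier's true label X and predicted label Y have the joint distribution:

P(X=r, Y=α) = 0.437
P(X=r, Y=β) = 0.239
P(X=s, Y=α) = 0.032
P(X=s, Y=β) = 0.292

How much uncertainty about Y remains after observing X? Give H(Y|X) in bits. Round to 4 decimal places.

Marginals: p(X) = (0.6760, 0.3240), p(Y) = (0.4690, 0.5310).
H(Y|X) = Σ p(X) · H(Y|X=·).
  X=r: p=0.6760, H(Y|X=r) = 0.9372
  X=s: p=0.3240, H(Y|X=s) = 0.4651
Weighted sum = 0.7842 bits.

0.7842 bits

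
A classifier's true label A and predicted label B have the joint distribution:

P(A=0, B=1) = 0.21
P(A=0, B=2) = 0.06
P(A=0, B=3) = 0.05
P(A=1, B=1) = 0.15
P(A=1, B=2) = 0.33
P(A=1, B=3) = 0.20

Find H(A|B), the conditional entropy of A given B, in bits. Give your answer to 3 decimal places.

0.775 bits

Chain rule: H(A|B) = H(A,B) − H(B).
Marginals: p(A) = (0.3200, 0.6800), p(B) = (0.3600, 0.3900, 0.2500).
H(A,B) = 2.3352 bits; H(B) = 1.5604 bits.
H(A|B) = 2.3352 − 1.5604 = 0.775 bits.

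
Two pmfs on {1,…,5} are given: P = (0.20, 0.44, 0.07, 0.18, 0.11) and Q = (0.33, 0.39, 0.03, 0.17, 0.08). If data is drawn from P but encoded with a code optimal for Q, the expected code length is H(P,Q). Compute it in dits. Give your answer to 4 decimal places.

H(P,Q) = −Σ p·log₁₀ q.
  −0.20·log₁₀(0.33) = 0.09630
  −0.44·log₁₀(0.39) = 0.17993
  −0.07·log₁₀(0.03) = 0.10660
  −0.18·log₁₀(0.17) = 0.13852
  −0.11·log₁₀(0.08) = 0.12066
H(P,Q) = 0.6420 dits.

0.6420 dits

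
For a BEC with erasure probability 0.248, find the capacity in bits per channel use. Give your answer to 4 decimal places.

Binary erasure channel: capacity C = 1 − ε.
C = 1 − 0.248 = 0.7520 bits per channel use.

0.7520 bits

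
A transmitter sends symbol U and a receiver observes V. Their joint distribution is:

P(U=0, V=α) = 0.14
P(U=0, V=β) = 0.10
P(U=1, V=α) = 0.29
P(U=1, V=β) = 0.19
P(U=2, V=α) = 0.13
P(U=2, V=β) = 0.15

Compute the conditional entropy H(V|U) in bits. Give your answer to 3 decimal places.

Marginals: p(U) = (0.2400, 0.4800, 0.2800), p(V) = (0.5600, 0.4400).
H(V|U) = Σ p(U) · H(V|U=·).
  U=0: p=0.2400, H(V|U=0) = 0.9799
  U=1: p=0.4800, H(V|U=1) = 0.9685
  U=2: p=0.2800, H(V|U=2) = 0.9963
Weighted sum = 0.979 bits.

0.979 bits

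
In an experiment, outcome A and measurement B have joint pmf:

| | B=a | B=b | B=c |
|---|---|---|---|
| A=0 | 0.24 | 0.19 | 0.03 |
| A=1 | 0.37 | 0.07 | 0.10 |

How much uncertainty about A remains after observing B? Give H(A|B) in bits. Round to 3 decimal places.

0.910 bits

Chain rule: H(A|B) = H(A,B) − H(B).
Marginals: p(A) = (0.4600, 0.5400), p(B) = (0.6100, 0.2600, 0.1300).
H(A,B) = 2.2326 bits; H(B) = 1.3229 bits.
H(A|B) = 2.2326 − 1.3229 = 0.910 bits.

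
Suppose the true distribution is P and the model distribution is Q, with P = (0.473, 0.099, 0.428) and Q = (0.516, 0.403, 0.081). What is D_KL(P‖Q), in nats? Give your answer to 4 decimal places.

0.5323 nats

D(P‖Q) = Σ p·ln(p/q).
  0.473·ln(0.473/0.516) = -0.04116
  0.099·ln(0.099/0.403) = -0.13898
  0.428·ln(0.428/0.081) = 0.71248
D(P‖Q) = 0.5323 nats.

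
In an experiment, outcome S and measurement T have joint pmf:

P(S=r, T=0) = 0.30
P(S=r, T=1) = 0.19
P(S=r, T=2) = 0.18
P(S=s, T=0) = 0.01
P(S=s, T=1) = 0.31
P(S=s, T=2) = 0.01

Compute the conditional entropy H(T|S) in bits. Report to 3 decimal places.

1.163 bits

Chain rule: H(T|S) = H(S,T) − H(S).
Marginals: p(S) = (0.6700, 0.3300), p(T) = (0.3100, 0.5000, 0.1900).
H(S,T) = 2.0783 bits; H(S) = 0.9149 bits.
H(T|S) = 2.0783 − 0.9149 = 1.163 bits.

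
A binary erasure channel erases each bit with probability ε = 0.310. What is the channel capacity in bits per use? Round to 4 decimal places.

Binary erasure channel: capacity C = 1 − ε.
C = 1 − 0.310 = 0.6900 bits per channel use.

0.6900 bits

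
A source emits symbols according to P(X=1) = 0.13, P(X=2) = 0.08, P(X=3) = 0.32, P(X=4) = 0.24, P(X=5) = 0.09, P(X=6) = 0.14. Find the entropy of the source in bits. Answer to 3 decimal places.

2.404 bits

H(X) = −Σ p·log₂ p.
  −(0.13)·log₂(0.13) = 0.3826
  −(0.08)·log₂(0.08) = 0.2915
  −(0.32)·log₂(0.32) = 0.5260
  −(0.24)·log₂(0.24) = 0.4941
  −(0.09)·log₂(0.09) = 0.3127
  −(0.14)·log₂(0.14) = 0.3971
Sum: 0.3826 + 0.2915 + 0.5260 + 0.4941 + 0.3127 + 0.3971 = 2.404 bits.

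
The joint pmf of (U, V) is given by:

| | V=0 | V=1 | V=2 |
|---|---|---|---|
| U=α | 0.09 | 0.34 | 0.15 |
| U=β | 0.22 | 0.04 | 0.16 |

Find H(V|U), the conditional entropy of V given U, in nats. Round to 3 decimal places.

0.943 nats

Marginals: p(U) = (0.5800, 0.4200), p(V) = (0.3100, 0.3800, 0.3100).
H(V|U) = Σ p(U) · H(V|U=·).
  U=α: p=0.5800, H(V|U=α) = 0.9520
  U=β: p=0.4200, H(V|U=β) = 0.9303
Weighted sum = 0.943 nats.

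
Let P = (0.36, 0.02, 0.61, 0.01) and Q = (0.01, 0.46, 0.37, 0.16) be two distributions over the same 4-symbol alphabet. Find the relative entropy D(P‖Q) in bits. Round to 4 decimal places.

2.1707 bits

D(P‖Q) = Σ p·log₂(p/q).
  0.36·log₂(0.36/0.01) = 1.86117
  0.02·log₂(0.02/0.46) = -0.09047
  0.61·log₂(0.61/0.37) = 0.43998
  0.01·log₂(0.01/0.16) = -0.04000
D(P‖Q) = 2.1707 bits.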